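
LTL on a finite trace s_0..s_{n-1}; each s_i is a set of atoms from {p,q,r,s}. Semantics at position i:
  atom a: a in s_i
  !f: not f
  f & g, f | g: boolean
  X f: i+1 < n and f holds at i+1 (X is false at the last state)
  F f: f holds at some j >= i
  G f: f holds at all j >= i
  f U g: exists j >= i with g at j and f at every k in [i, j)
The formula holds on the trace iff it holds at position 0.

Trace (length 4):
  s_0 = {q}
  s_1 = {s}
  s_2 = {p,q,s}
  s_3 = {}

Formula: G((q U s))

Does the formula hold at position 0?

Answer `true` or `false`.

Answer: false

Derivation:
s_0={q}: G((q U s))=False (q U s)=True q=True s=False
s_1={s}: G((q U s))=False (q U s)=True q=False s=True
s_2={p,q,s}: G((q U s))=False (q U s)=True q=True s=True
s_3={}: G((q U s))=False (q U s)=False q=False s=False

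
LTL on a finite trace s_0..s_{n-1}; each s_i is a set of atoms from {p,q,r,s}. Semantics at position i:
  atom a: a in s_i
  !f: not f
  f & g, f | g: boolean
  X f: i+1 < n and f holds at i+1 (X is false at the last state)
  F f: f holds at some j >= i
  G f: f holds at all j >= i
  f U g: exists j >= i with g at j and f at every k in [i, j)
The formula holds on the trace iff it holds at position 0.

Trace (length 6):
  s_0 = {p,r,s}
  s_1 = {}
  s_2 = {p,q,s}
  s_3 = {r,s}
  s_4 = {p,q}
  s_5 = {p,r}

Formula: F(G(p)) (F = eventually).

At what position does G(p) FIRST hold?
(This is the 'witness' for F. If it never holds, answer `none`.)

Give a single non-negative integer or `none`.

Answer: 4

Derivation:
s_0={p,r,s}: G(p)=False p=True
s_1={}: G(p)=False p=False
s_2={p,q,s}: G(p)=False p=True
s_3={r,s}: G(p)=False p=False
s_4={p,q}: G(p)=True p=True
s_5={p,r}: G(p)=True p=True
F(G(p)) holds; first witness at position 4.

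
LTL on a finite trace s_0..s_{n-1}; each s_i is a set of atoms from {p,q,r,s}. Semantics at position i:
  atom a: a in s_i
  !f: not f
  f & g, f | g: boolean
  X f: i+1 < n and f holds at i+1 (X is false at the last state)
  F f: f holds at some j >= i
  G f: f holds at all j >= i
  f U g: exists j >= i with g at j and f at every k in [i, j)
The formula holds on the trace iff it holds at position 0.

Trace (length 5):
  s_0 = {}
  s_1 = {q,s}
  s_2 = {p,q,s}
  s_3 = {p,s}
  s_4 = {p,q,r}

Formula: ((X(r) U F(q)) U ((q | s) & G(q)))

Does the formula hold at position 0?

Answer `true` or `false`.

Answer: true

Derivation:
s_0={}: ((X(r) U F(q)) U ((q | s) & G(q)))=True (X(r) U F(q))=True X(r)=False r=False F(q)=True q=False ((q | s) & G(q))=False (q | s)=False s=False G(q)=False
s_1={q,s}: ((X(r) U F(q)) U ((q | s) & G(q)))=True (X(r) U F(q))=True X(r)=False r=False F(q)=True q=True ((q | s) & G(q))=False (q | s)=True s=True G(q)=False
s_2={p,q,s}: ((X(r) U F(q)) U ((q | s) & G(q)))=True (X(r) U F(q))=True X(r)=False r=False F(q)=True q=True ((q | s) & G(q))=False (q | s)=True s=True G(q)=False
s_3={p,s}: ((X(r) U F(q)) U ((q | s) & G(q)))=True (X(r) U F(q))=True X(r)=True r=False F(q)=True q=False ((q | s) & G(q))=False (q | s)=True s=True G(q)=False
s_4={p,q,r}: ((X(r) U F(q)) U ((q | s) & G(q)))=True (X(r) U F(q))=True X(r)=False r=True F(q)=True q=True ((q | s) & G(q))=True (q | s)=True s=False G(q)=True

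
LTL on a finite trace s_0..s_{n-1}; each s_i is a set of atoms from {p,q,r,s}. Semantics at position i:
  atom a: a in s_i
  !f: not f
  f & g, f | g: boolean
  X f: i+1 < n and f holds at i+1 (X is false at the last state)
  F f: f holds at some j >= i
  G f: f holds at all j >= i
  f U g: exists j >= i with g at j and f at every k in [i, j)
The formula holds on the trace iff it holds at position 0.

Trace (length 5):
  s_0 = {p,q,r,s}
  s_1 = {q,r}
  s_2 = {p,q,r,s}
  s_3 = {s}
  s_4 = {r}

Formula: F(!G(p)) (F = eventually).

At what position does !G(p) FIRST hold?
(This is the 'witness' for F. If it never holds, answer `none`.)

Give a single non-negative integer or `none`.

Answer: 0

Derivation:
s_0={p,q,r,s}: !G(p)=True G(p)=False p=True
s_1={q,r}: !G(p)=True G(p)=False p=False
s_2={p,q,r,s}: !G(p)=True G(p)=False p=True
s_3={s}: !G(p)=True G(p)=False p=False
s_4={r}: !G(p)=True G(p)=False p=False
F(!G(p)) holds; first witness at position 0.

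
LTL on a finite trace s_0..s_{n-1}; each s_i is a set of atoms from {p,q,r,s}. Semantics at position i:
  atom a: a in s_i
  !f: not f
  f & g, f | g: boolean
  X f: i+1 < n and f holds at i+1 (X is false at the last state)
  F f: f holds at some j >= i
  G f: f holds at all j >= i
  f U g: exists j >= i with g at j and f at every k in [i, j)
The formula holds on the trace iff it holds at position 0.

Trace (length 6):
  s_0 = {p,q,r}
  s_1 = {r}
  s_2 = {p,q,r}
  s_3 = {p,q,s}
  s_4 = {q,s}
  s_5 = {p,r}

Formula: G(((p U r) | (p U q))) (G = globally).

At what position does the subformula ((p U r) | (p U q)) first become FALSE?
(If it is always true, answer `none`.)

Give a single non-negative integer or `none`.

s_0={p,q,r}: ((p U r) | (p U q))=True (p U r)=True p=True r=True (p U q)=True q=True
s_1={r}: ((p U r) | (p U q))=True (p U r)=True p=False r=True (p U q)=False q=False
s_2={p,q,r}: ((p U r) | (p U q))=True (p U r)=True p=True r=True (p U q)=True q=True
s_3={p,q,s}: ((p U r) | (p U q))=True (p U r)=False p=True r=False (p U q)=True q=True
s_4={q,s}: ((p U r) | (p U q))=True (p U r)=False p=False r=False (p U q)=True q=True
s_5={p,r}: ((p U r) | (p U q))=True (p U r)=True p=True r=True (p U q)=False q=False
G(((p U r) | (p U q))) holds globally = True
No violation — formula holds at every position.

Answer: none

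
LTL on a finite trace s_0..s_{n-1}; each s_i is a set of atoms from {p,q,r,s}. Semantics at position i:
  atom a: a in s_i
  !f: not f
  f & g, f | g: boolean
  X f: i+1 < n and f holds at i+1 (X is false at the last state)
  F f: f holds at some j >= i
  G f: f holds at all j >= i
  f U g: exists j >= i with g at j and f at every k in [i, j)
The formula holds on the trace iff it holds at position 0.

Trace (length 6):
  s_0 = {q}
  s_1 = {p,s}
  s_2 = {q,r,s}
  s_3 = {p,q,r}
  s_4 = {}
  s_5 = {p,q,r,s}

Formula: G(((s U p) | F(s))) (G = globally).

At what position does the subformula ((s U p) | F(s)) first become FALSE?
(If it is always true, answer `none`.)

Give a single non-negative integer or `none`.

Answer: none

Derivation:
s_0={q}: ((s U p) | F(s))=True (s U p)=False s=False p=False F(s)=True
s_1={p,s}: ((s U p) | F(s))=True (s U p)=True s=True p=True F(s)=True
s_2={q,r,s}: ((s U p) | F(s))=True (s U p)=True s=True p=False F(s)=True
s_3={p,q,r}: ((s U p) | F(s))=True (s U p)=True s=False p=True F(s)=True
s_4={}: ((s U p) | F(s))=True (s U p)=False s=False p=False F(s)=True
s_5={p,q,r,s}: ((s U p) | F(s))=True (s U p)=True s=True p=True F(s)=True
G(((s U p) | F(s))) holds globally = True
No violation — formula holds at every position.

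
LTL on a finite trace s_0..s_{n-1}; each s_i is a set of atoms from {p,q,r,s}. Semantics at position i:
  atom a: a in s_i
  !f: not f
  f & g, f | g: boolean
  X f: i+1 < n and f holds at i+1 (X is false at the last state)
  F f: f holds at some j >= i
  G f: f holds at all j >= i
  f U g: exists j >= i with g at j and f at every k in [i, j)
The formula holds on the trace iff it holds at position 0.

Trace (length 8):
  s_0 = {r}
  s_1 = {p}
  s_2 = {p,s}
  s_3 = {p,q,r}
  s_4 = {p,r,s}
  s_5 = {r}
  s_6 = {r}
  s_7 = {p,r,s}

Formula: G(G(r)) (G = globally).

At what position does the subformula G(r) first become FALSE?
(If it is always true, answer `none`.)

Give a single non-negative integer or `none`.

Answer: 0

Derivation:
s_0={r}: G(r)=False r=True
s_1={p}: G(r)=False r=False
s_2={p,s}: G(r)=False r=False
s_3={p,q,r}: G(r)=True r=True
s_4={p,r,s}: G(r)=True r=True
s_5={r}: G(r)=True r=True
s_6={r}: G(r)=True r=True
s_7={p,r,s}: G(r)=True r=True
G(G(r)) holds globally = False
First violation at position 0.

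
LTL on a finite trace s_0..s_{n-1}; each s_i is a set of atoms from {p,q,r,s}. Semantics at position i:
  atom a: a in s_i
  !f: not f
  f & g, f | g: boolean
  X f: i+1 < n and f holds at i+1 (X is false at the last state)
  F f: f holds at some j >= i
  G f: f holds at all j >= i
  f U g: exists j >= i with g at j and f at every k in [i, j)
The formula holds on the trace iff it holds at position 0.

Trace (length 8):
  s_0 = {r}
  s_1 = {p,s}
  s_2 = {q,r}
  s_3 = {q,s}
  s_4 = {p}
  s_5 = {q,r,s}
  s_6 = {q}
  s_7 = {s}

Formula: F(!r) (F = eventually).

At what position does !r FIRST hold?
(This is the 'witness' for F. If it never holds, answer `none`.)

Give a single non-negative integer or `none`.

s_0={r}: !r=False r=True
s_1={p,s}: !r=True r=False
s_2={q,r}: !r=False r=True
s_3={q,s}: !r=True r=False
s_4={p}: !r=True r=False
s_5={q,r,s}: !r=False r=True
s_6={q}: !r=True r=False
s_7={s}: !r=True r=False
F(!r) holds; first witness at position 1.

Answer: 1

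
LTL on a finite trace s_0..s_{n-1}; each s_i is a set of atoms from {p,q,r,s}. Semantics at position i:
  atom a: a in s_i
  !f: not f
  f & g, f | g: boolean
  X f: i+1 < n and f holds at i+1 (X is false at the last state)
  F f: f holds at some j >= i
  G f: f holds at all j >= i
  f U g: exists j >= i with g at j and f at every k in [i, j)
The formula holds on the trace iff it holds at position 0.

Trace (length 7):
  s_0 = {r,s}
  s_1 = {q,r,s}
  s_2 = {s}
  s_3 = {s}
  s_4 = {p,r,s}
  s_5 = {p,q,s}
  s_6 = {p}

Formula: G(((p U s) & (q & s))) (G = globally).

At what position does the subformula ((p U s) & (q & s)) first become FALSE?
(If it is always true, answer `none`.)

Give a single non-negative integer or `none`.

s_0={r,s}: ((p U s) & (q & s))=False (p U s)=True p=False s=True (q & s)=False q=False
s_1={q,r,s}: ((p U s) & (q & s))=True (p U s)=True p=False s=True (q & s)=True q=True
s_2={s}: ((p U s) & (q & s))=False (p U s)=True p=False s=True (q & s)=False q=False
s_3={s}: ((p U s) & (q & s))=False (p U s)=True p=False s=True (q & s)=False q=False
s_4={p,r,s}: ((p U s) & (q & s))=False (p U s)=True p=True s=True (q & s)=False q=False
s_5={p,q,s}: ((p U s) & (q & s))=True (p U s)=True p=True s=True (q & s)=True q=True
s_6={p}: ((p U s) & (q & s))=False (p U s)=False p=True s=False (q & s)=False q=False
G(((p U s) & (q & s))) holds globally = False
First violation at position 0.

Answer: 0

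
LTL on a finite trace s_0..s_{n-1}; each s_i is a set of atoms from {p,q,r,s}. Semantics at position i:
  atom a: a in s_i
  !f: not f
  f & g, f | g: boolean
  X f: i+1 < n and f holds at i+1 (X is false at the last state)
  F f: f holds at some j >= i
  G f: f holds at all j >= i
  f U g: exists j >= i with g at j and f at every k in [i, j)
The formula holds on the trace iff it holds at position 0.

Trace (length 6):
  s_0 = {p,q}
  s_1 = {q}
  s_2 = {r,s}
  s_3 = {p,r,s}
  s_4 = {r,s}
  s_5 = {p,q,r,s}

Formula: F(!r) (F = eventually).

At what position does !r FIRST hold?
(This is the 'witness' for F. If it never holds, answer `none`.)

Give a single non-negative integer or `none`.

Answer: 0

Derivation:
s_0={p,q}: !r=True r=False
s_1={q}: !r=True r=False
s_2={r,s}: !r=False r=True
s_3={p,r,s}: !r=False r=True
s_4={r,s}: !r=False r=True
s_5={p,q,r,s}: !r=False r=True
F(!r) holds; first witness at position 0.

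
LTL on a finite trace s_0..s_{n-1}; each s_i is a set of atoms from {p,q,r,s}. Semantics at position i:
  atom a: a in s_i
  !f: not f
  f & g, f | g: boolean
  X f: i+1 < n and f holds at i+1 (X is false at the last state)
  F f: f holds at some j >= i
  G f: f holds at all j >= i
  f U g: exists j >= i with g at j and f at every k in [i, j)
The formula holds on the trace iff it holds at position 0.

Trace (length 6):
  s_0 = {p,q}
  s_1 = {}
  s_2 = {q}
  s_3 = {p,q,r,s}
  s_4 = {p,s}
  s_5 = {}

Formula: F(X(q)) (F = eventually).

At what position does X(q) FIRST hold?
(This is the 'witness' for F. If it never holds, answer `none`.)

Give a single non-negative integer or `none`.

Answer: 1

Derivation:
s_0={p,q}: X(q)=False q=True
s_1={}: X(q)=True q=False
s_2={q}: X(q)=True q=True
s_3={p,q,r,s}: X(q)=False q=True
s_4={p,s}: X(q)=False q=False
s_5={}: X(q)=False q=False
F(X(q)) holds; first witness at position 1.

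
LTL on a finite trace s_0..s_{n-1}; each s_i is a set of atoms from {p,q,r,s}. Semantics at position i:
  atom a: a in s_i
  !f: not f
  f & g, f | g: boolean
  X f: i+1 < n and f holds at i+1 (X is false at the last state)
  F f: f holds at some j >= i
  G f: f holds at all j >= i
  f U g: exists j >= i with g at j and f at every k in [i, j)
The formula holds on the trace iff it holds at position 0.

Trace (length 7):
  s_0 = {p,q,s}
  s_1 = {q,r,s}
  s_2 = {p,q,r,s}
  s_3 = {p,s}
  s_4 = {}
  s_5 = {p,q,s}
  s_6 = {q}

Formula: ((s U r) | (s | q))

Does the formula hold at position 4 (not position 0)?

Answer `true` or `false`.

Answer: false

Derivation:
s_0={p,q,s}: ((s U r) | (s | q))=True (s U r)=True s=True r=False (s | q)=True q=True
s_1={q,r,s}: ((s U r) | (s | q))=True (s U r)=True s=True r=True (s | q)=True q=True
s_2={p,q,r,s}: ((s U r) | (s | q))=True (s U r)=True s=True r=True (s | q)=True q=True
s_3={p,s}: ((s U r) | (s | q))=True (s U r)=False s=True r=False (s | q)=True q=False
s_4={}: ((s U r) | (s | q))=False (s U r)=False s=False r=False (s | q)=False q=False
s_5={p,q,s}: ((s U r) | (s | q))=True (s U r)=False s=True r=False (s | q)=True q=True
s_6={q}: ((s U r) | (s | q))=True (s U r)=False s=False r=False (s | q)=True q=True
Evaluating at position 4: result = False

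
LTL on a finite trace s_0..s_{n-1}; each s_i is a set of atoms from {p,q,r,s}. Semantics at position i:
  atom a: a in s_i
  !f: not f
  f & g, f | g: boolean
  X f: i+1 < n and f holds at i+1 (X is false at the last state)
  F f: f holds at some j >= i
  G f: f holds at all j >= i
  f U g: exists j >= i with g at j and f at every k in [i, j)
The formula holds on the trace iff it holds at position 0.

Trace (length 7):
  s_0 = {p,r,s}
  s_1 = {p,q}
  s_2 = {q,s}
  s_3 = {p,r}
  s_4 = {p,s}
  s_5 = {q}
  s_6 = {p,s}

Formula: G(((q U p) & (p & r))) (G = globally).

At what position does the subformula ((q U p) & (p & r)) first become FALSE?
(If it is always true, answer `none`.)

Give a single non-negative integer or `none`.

Answer: 1

Derivation:
s_0={p,r,s}: ((q U p) & (p & r))=True (q U p)=True q=False p=True (p & r)=True r=True
s_1={p,q}: ((q U p) & (p & r))=False (q U p)=True q=True p=True (p & r)=False r=False
s_2={q,s}: ((q U p) & (p & r))=False (q U p)=True q=True p=False (p & r)=False r=False
s_3={p,r}: ((q U p) & (p & r))=True (q U p)=True q=False p=True (p & r)=True r=True
s_4={p,s}: ((q U p) & (p & r))=False (q U p)=True q=False p=True (p & r)=False r=False
s_5={q}: ((q U p) & (p & r))=False (q U p)=True q=True p=False (p & r)=False r=False
s_6={p,s}: ((q U p) & (p & r))=False (q U p)=True q=False p=True (p & r)=False r=False
G(((q U p) & (p & r))) holds globally = False
First violation at position 1.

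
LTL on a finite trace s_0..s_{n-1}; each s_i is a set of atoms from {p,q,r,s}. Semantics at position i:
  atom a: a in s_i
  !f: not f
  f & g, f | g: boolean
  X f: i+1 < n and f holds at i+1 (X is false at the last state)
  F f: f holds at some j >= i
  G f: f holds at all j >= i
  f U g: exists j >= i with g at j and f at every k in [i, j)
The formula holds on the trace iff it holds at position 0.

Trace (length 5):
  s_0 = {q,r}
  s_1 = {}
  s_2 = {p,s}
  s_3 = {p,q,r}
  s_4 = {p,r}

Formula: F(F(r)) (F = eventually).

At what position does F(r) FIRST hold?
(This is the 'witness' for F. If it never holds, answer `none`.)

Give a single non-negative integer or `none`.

Answer: 0

Derivation:
s_0={q,r}: F(r)=True r=True
s_1={}: F(r)=True r=False
s_2={p,s}: F(r)=True r=False
s_3={p,q,r}: F(r)=True r=True
s_4={p,r}: F(r)=True r=True
F(F(r)) holds; first witness at position 0.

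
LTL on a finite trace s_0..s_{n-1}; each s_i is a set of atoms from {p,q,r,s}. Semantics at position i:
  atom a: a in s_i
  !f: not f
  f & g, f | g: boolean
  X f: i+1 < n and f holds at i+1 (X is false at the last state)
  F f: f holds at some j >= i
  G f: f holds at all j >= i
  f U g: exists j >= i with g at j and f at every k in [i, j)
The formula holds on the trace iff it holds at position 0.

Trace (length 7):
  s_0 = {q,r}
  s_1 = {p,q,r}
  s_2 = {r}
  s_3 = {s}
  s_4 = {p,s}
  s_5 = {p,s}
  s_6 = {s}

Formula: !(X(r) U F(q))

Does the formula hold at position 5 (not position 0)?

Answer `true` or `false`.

s_0={q,r}: !(X(r) U F(q))=False (X(r) U F(q))=True X(r)=True r=True F(q)=True q=True
s_1={p,q,r}: !(X(r) U F(q))=False (X(r) U F(q))=True X(r)=True r=True F(q)=True q=True
s_2={r}: !(X(r) U F(q))=True (X(r) U F(q))=False X(r)=False r=True F(q)=False q=False
s_3={s}: !(X(r) U F(q))=True (X(r) U F(q))=False X(r)=False r=False F(q)=False q=False
s_4={p,s}: !(X(r) U F(q))=True (X(r) U F(q))=False X(r)=False r=False F(q)=False q=False
s_5={p,s}: !(X(r) U F(q))=True (X(r) U F(q))=False X(r)=False r=False F(q)=False q=False
s_6={s}: !(X(r) U F(q))=True (X(r) U F(q))=False X(r)=False r=False F(q)=False q=False
Evaluating at position 5: result = True

Answer: true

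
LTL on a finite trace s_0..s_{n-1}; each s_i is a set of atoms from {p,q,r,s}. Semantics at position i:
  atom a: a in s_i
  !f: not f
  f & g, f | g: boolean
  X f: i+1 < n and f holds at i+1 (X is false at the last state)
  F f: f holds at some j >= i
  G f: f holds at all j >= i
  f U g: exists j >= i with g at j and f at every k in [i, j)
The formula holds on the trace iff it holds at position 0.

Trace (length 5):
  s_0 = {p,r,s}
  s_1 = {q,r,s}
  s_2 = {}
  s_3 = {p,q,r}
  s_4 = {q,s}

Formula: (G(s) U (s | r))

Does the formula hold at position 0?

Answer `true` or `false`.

Answer: true

Derivation:
s_0={p,r,s}: (G(s) U (s | r))=True G(s)=False s=True (s | r)=True r=True
s_1={q,r,s}: (G(s) U (s | r))=True G(s)=False s=True (s | r)=True r=True
s_2={}: (G(s) U (s | r))=False G(s)=False s=False (s | r)=False r=False
s_3={p,q,r}: (G(s) U (s | r))=True G(s)=False s=False (s | r)=True r=True
s_4={q,s}: (G(s) U (s | r))=True G(s)=True s=True (s | r)=True r=False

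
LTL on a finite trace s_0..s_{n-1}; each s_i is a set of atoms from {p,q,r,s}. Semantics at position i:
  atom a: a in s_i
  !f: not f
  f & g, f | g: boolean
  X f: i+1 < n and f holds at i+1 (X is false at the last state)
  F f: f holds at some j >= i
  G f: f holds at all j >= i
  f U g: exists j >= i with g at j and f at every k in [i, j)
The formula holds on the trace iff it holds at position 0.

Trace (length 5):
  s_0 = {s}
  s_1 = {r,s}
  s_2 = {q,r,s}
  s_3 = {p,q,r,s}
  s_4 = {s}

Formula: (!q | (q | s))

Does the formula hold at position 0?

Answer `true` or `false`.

Answer: true

Derivation:
s_0={s}: (!q | (q | s))=True !q=True q=False (q | s)=True s=True
s_1={r,s}: (!q | (q | s))=True !q=True q=False (q | s)=True s=True
s_2={q,r,s}: (!q | (q | s))=True !q=False q=True (q | s)=True s=True
s_3={p,q,r,s}: (!q | (q | s))=True !q=False q=True (q | s)=True s=True
s_4={s}: (!q | (q | s))=True !q=True q=False (q | s)=True s=True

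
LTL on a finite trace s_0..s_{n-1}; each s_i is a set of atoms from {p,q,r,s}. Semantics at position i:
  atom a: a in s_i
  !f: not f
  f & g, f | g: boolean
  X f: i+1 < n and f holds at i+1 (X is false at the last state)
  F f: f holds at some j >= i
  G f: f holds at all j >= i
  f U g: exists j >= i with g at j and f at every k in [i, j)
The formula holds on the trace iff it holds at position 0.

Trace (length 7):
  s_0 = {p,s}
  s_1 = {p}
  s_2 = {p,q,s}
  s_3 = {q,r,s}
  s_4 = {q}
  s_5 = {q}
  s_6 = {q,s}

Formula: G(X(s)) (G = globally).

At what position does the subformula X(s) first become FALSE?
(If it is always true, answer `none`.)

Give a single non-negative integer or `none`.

s_0={p,s}: X(s)=False s=True
s_1={p}: X(s)=True s=False
s_2={p,q,s}: X(s)=True s=True
s_3={q,r,s}: X(s)=False s=True
s_4={q}: X(s)=False s=False
s_5={q}: X(s)=True s=False
s_6={q,s}: X(s)=False s=True
G(X(s)) holds globally = False
First violation at position 0.

Answer: 0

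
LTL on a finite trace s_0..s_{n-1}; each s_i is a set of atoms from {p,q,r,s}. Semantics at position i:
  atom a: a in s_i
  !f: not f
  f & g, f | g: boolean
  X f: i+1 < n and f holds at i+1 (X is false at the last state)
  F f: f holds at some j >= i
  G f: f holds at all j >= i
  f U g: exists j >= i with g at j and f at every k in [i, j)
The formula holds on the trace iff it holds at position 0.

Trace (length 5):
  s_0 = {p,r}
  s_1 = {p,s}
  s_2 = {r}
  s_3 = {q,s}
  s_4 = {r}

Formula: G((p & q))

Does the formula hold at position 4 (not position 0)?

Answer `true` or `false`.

Answer: false

Derivation:
s_0={p,r}: G((p & q))=False (p & q)=False p=True q=False
s_1={p,s}: G((p & q))=False (p & q)=False p=True q=False
s_2={r}: G((p & q))=False (p & q)=False p=False q=False
s_3={q,s}: G((p & q))=False (p & q)=False p=False q=True
s_4={r}: G((p & q))=False (p & q)=False p=False q=False
Evaluating at position 4: result = False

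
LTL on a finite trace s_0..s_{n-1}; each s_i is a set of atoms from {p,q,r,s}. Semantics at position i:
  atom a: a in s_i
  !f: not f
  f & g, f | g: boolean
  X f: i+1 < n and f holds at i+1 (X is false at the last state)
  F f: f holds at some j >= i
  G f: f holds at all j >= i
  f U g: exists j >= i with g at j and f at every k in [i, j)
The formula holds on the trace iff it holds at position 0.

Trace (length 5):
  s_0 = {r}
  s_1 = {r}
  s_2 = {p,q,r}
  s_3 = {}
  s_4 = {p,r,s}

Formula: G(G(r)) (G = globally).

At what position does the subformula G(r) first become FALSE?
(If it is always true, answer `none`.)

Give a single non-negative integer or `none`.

Answer: 0

Derivation:
s_0={r}: G(r)=False r=True
s_1={r}: G(r)=False r=True
s_2={p,q,r}: G(r)=False r=True
s_3={}: G(r)=False r=False
s_4={p,r,s}: G(r)=True r=True
G(G(r)) holds globally = False
First violation at position 0.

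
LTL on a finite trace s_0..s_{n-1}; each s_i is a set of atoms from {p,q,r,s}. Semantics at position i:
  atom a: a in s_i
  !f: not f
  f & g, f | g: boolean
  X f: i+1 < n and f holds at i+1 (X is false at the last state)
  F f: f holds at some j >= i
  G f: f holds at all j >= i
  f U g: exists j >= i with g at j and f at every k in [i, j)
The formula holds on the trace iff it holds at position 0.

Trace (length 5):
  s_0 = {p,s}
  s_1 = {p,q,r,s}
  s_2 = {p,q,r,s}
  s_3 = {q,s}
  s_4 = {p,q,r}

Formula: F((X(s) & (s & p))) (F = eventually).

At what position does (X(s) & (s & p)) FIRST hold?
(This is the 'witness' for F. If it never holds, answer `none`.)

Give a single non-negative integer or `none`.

s_0={p,s}: (X(s) & (s & p))=True X(s)=True s=True (s & p)=True p=True
s_1={p,q,r,s}: (X(s) & (s & p))=True X(s)=True s=True (s & p)=True p=True
s_2={p,q,r,s}: (X(s) & (s & p))=True X(s)=True s=True (s & p)=True p=True
s_3={q,s}: (X(s) & (s & p))=False X(s)=False s=True (s & p)=False p=False
s_4={p,q,r}: (X(s) & (s & p))=False X(s)=False s=False (s & p)=False p=True
F((X(s) & (s & p))) holds; first witness at position 0.

Answer: 0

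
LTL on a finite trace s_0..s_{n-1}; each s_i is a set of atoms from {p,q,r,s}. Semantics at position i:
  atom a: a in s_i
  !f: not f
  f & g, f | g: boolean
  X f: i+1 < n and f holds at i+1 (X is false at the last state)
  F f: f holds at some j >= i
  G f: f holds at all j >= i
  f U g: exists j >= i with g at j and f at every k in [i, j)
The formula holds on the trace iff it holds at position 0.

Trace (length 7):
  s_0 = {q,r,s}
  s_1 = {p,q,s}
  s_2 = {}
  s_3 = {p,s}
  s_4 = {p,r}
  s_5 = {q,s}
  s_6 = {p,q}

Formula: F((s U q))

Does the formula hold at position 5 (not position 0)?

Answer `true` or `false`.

s_0={q,r,s}: F((s U q))=True (s U q)=True s=True q=True
s_1={p,q,s}: F((s U q))=True (s U q)=True s=True q=True
s_2={}: F((s U q))=True (s U q)=False s=False q=False
s_3={p,s}: F((s U q))=True (s U q)=False s=True q=False
s_4={p,r}: F((s U q))=True (s U q)=False s=False q=False
s_5={q,s}: F((s U q))=True (s U q)=True s=True q=True
s_6={p,q}: F((s U q))=True (s U q)=True s=False q=True
Evaluating at position 5: result = True

Answer: true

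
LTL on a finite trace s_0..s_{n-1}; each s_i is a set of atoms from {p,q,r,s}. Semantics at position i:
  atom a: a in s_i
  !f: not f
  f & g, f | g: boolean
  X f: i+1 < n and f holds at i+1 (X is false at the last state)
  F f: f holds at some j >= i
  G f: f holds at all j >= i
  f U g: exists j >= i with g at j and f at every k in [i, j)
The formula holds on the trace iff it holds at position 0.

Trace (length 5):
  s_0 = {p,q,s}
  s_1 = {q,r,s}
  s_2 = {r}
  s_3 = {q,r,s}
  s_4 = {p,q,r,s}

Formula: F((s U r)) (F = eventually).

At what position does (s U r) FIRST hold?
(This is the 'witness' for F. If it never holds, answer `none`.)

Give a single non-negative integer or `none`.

Answer: 0

Derivation:
s_0={p,q,s}: (s U r)=True s=True r=False
s_1={q,r,s}: (s U r)=True s=True r=True
s_2={r}: (s U r)=True s=False r=True
s_3={q,r,s}: (s U r)=True s=True r=True
s_4={p,q,r,s}: (s U r)=True s=True r=True
F((s U r)) holds; first witness at position 0.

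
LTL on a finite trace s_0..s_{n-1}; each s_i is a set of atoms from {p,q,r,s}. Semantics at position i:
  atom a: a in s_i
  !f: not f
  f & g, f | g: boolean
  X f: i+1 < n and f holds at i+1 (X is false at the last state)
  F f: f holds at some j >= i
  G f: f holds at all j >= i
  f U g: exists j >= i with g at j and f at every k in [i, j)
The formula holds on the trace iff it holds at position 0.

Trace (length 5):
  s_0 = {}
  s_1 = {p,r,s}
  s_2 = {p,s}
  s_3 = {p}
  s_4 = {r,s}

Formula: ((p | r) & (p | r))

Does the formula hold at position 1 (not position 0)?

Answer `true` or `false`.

s_0={}: ((p | r) & (p | r))=False (p | r)=False p=False r=False
s_1={p,r,s}: ((p | r) & (p | r))=True (p | r)=True p=True r=True
s_2={p,s}: ((p | r) & (p | r))=True (p | r)=True p=True r=False
s_3={p}: ((p | r) & (p | r))=True (p | r)=True p=True r=False
s_4={r,s}: ((p | r) & (p | r))=True (p | r)=True p=False r=True
Evaluating at position 1: result = True

Answer: true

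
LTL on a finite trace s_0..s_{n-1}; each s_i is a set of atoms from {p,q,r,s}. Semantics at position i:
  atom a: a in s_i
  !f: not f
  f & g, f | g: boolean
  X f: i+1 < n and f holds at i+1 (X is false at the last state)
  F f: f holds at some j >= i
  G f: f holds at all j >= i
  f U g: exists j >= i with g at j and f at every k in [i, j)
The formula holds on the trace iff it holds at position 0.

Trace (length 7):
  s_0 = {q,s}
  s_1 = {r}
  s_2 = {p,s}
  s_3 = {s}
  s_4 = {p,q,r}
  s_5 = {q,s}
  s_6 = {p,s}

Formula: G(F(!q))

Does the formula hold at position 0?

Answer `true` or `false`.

s_0={q,s}: G(F(!q))=True F(!q)=True !q=False q=True
s_1={r}: G(F(!q))=True F(!q)=True !q=True q=False
s_2={p,s}: G(F(!q))=True F(!q)=True !q=True q=False
s_3={s}: G(F(!q))=True F(!q)=True !q=True q=False
s_4={p,q,r}: G(F(!q))=True F(!q)=True !q=False q=True
s_5={q,s}: G(F(!q))=True F(!q)=True !q=False q=True
s_6={p,s}: G(F(!q))=True F(!q)=True !q=True q=False

Answer: true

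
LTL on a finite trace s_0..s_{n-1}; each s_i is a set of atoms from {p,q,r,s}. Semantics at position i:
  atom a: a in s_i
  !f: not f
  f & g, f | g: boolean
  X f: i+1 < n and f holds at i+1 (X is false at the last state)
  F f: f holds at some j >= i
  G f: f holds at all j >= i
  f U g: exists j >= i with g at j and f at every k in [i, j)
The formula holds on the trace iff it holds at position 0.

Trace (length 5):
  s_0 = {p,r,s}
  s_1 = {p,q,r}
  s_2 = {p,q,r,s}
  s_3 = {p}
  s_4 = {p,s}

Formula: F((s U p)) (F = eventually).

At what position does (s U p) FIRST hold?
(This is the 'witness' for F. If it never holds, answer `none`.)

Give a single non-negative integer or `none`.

Answer: 0

Derivation:
s_0={p,r,s}: (s U p)=True s=True p=True
s_1={p,q,r}: (s U p)=True s=False p=True
s_2={p,q,r,s}: (s U p)=True s=True p=True
s_3={p}: (s U p)=True s=False p=True
s_4={p,s}: (s U p)=True s=True p=True
F((s U p)) holds; first witness at position 0.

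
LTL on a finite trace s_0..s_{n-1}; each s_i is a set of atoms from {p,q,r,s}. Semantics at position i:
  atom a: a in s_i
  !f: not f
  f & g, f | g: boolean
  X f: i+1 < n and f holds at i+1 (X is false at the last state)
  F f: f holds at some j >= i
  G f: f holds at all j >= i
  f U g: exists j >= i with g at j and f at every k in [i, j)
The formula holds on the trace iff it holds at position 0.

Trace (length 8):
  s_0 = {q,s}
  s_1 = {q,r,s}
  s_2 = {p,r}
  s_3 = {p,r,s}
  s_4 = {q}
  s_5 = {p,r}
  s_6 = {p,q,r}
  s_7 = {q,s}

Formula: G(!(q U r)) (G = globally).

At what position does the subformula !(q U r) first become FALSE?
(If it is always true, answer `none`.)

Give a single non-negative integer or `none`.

Answer: 0

Derivation:
s_0={q,s}: !(q U r)=False (q U r)=True q=True r=False
s_1={q,r,s}: !(q U r)=False (q U r)=True q=True r=True
s_2={p,r}: !(q U r)=False (q U r)=True q=False r=True
s_3={p,r,s}: !(q U r)=False (q U r)=True q=False r=True
s_4={q}: !(q U r)=False (q U r)=True q=True r=False
s_5={p,r}: !(q U r)=False (q U r)=True q=False r=True
s_6={p,q,r}: !(q U r)=False (q U r)=True q=True r=True
s_7={q,s}: !(q U r)=True (q U r)=False q=True r=False
G(!(q U r)) holds globally = False
First violation at position 0.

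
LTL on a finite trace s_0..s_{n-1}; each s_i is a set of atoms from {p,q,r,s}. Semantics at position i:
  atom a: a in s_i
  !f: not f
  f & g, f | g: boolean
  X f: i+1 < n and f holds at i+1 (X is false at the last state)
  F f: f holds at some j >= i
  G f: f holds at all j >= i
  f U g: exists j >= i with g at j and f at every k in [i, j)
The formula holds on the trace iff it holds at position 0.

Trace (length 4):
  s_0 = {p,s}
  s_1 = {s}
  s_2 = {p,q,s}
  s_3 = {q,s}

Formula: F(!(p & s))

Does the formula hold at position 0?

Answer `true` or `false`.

s_0={p,s}: F(!(p & s))=True !(p & s)=False (p & s)=True p=True s=True
s_1={s}: F(!(p & s))=True !(p & s)=True (p & s)=False p=False s=True
s_2={p,q,s}: F(!(p & s))=True !(p & s)=False (p & s)=True p=True s=True
s_3={q,s}: F(!(p & s))=True !(p & s)=True (p & s)=False p=False s=True

Answer: true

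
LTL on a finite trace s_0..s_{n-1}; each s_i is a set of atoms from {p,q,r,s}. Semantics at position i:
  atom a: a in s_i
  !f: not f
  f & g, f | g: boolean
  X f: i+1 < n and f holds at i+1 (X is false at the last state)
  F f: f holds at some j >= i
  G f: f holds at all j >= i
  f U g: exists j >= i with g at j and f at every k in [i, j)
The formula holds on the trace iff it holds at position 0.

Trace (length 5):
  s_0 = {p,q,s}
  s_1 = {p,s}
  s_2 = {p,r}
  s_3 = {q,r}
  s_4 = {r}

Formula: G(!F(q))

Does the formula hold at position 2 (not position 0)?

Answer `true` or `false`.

Answer: false

Derivation:
s_0={p,q,s}: G(!F(q))=False !F(q)=False F(q)=True q=True
s_1={p,s}: G(!F(q))=False !F(q)=False F(q)=True q=False
s_2={p,r}: G(!F(q))=False !F(q)=False F(q)=True q=False
s_3={q,r}: G(!F(q))=False !F(q)=False F(q)=True q=True
s_4={r}: G(!F(q))=True !F(q)=True F(q)=False q=False
Evaluating at position 2: result = False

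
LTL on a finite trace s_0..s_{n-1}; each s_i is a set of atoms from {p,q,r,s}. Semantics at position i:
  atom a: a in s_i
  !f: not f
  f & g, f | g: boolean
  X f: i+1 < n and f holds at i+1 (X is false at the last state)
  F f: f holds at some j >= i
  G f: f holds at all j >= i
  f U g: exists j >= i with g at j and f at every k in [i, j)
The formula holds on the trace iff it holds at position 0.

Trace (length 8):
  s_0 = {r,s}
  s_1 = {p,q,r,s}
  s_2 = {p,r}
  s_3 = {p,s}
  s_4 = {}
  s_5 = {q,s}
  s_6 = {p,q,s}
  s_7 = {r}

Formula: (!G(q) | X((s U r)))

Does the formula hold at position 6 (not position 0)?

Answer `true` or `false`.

Answer: true

Derivation:
s_0={r,s}: (!G(q) | X((s U r)))=True !G(q)=True G(q)=False q=False X((s U r))=True (s U r)=True s=True r=True
s_1={p,q,r,s}: (!G(q) | X((s U r)))=True !G(q)=True G(q)=False q=True X((s U r))=True (s U r)=True s=True r=True
s_2={p,r}: (!G(q) | X((s U r)))=True !G(q)=True G(q)=False q=False X((s U r))=False (s U r)=True s=False r=True
s_3={p,s}: (!G(q) | X((s U r)))=True !G(q)=True G(q)=False q=False X((s U r))=False (s U r)=False s=True r=False
s_4={}: (!G(q) | X((s U r)))=True !G(q)=True G(q)=False q=False X((s U r))=True (s U r)=False s=False r=False
s_5={q,s}: (!G(q) | X((s U r)))=True !G(q)=True G(q)=False q=True X((s U r))=True (s U r)=True s=True r=False
s_6={p,q,s}: (!G(q) | X((s U r)))=True !G(q)=True G(q)=False q=True X((s U r))=True (s U r)=True s=True r=False
s_7={r}: (!G(q) | X((s U r)))=True !G(q)=True G(q)=False q=False X((s U r))=False (s U r)=True s=False r=True
Evaluating at position 6: result = True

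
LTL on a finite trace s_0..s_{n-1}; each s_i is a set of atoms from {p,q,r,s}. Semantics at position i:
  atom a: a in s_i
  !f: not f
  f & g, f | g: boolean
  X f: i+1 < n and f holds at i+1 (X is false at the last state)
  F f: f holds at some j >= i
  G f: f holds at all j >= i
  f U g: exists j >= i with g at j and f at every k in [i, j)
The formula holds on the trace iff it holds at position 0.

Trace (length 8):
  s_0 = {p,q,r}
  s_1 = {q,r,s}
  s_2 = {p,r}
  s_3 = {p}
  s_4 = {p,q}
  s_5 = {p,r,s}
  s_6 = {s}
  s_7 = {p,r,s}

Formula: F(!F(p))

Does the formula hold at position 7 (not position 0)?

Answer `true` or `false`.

s_0={p,q,r}: F(!F(p))=False !F(p)=False F(p)=True p=True
s_1={q,r,s}: F(!F(p))=False !F(p)=False F(p)=True p=False
s_2={p,r}: F(!F(p))=False !F(p)=False F(p)=True p=True
s_3={p}: F(!F(p))=False !F(p)=False F(p)=True p=True
s_4={p,q}: F(!F(p))=False !F(p)=False F(p)=True p=True
s_5={p,r,s}: F(!F(p))=False !F(p)=False F(p)=True p=True
s_6={s}: F(!F(p))=False !F(p)=False F(p)=True p=False
s_7={p,r,s}: F(!F(p))=False !F(p)=False F(p)=True p=True
Evaluating at position 7: result = False

Answer: false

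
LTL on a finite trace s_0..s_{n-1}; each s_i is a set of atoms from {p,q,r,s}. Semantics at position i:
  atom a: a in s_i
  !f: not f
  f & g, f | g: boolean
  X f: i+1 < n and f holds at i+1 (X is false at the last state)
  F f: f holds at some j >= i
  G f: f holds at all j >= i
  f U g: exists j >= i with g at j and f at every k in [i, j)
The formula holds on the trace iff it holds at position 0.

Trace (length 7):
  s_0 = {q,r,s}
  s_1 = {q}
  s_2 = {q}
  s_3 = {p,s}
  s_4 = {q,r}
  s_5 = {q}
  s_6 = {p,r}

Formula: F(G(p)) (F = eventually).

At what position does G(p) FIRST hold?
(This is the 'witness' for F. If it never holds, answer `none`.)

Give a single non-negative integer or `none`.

s_0={q,r,s}: G(p)=False p=False
s_1={q}: G(p)=False p=False
s_2={q}: G(p)=False p=False
s_3={p,s}: G(p)=False p=True
s_4={q,r}: G(p)=False p=False
s_5={q}: G(p)=False p=False
s_6={p,r}: G(p)=True p=True
F(G(p)) holds; first witness at position 6.

Answer: 6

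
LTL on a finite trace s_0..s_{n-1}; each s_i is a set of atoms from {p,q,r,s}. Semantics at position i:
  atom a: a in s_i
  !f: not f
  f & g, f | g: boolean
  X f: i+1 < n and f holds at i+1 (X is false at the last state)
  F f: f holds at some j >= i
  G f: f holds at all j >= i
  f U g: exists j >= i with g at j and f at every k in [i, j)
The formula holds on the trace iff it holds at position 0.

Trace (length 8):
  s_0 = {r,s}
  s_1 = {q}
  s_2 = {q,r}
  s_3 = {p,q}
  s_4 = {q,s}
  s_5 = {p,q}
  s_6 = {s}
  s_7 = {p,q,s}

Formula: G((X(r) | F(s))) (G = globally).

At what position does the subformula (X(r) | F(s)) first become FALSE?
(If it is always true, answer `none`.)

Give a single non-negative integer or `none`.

s_0={r,s}: (X(r) | F(s))=True X(r)=False r=True F(s)=True s=True
s_1={q}: (X(r) | F(s))=True X(r)=True r=False F(s)=True s=False
s_2={q,r}: (X(r) | F(s))=True X(r)=False r=True F(s)=True s=False
s_3={p,q}: (X(r) | F(s))=True X(r)=False r=False F(s)=True s=False
s_4={q,s}: (X(r) | F(s))=True X(r)=False r=False F(s)=True s=True
s_5={p,q}: (X(r) | F(s))=True X(r)=False r=False F(s)=True s=False
s_6={s}: (X(r) | F(s))=True X(r)=False r=False F(s)=True s=True
s_7={p,q,s}: (X(r) | F(s))=True X(r)=False r=False F(s)=True s=True
G((X(r) | F(s))) holds globally = True
No violation — formula holds at every position.

Answer: none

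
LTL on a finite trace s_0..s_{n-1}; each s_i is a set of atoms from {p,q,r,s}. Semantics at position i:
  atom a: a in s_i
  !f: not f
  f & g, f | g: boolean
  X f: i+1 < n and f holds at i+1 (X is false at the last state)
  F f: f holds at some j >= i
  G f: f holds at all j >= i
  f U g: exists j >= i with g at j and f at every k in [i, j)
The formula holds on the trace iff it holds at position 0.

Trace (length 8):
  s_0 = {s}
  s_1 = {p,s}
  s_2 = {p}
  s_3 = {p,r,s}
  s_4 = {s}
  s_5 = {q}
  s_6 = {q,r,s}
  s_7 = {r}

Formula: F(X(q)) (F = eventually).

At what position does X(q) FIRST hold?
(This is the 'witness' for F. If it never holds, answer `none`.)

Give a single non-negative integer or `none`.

Answer: 4

Derivation:
s_0={s}: X(q)=False q=False
s_1={p,s}: X(q)=False q=False
s_2={p}: X(q)=False q=False
s_3={p,r,s}: X(q)=False q=False
s_4={s}: X(q)=True q=False
s_5={q}: X(q)=True q=True
s_6={q,r,s}: X(q)=False q=True
s_7={r}: X(q)=False q=False
F(X(q)) holds; first witness at position 4.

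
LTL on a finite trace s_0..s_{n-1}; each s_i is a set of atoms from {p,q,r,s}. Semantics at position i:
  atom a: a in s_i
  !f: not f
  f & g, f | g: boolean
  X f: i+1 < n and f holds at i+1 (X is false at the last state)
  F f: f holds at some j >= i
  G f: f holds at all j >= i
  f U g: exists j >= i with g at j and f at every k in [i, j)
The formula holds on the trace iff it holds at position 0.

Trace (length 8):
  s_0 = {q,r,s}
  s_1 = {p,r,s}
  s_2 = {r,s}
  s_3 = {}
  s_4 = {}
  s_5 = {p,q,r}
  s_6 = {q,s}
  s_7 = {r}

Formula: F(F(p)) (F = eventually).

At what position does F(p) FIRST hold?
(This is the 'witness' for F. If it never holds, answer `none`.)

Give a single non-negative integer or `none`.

Answer: 0

Derivation:
s_0={q,r,s}: F(p)=True p=False
s_1={p,r,s}: F(p)=True p=True
s_2={r,s}: F(p)=True p=False
s_3={}: F(p)=True p=False
s_4={}: F(p)=True p=False
s_5={p,q,r}: F(p)=True p=True
s_6={q,s}: F(p)=False p=False
s_7={r}: F(p)=False p=False
F(F(p)) holds; first witness at position 0.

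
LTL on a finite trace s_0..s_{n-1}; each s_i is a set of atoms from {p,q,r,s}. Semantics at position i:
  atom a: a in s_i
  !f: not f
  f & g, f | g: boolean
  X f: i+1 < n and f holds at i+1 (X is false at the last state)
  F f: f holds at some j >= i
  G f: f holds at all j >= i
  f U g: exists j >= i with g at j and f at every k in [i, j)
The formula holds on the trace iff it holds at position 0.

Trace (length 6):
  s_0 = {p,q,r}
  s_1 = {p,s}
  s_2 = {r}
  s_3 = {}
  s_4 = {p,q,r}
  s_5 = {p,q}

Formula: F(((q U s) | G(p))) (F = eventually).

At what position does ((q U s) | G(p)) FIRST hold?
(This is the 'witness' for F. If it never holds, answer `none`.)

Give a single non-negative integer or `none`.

Answer: 0

Derivation:
s_0={p,q,r}: ((q U s) | G(p))=True (q U s)=True q=True s=False G(p)=False p=True
s_1={p,s}: ((q U s) | G(p))=True (q U s)=True q=False s=True G(p)=False p=True
s_2={r}: ((q U s) | G(p))=False (q U s)=False q=False s=False G(p)=False p=False
s_3={}: ((q U s) | G(p))=False (q U s)=False q=False s=False G(p)=False p=False
s_4={p,q,r}: ((q U s) | G(p))=True (q U s)=False q=True s=False G(p)=True p=True
s_5={p,q}: ((q U s) | G(p))=True (q U s)=False q=True s=False G(p)=True p=True
F(((q U s) | G(p))) holds; first witness at position 0.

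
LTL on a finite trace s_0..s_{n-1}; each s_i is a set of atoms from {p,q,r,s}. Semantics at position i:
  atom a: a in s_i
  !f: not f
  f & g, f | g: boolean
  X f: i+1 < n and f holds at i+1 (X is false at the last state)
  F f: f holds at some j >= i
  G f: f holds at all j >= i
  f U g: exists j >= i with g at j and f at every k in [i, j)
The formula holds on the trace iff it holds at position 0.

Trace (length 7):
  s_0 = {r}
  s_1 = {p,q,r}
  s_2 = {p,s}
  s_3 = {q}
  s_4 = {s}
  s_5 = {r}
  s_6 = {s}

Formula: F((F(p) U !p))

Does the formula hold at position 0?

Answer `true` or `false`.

s_0={r}: F((F(p) U !p))=True (F(p) U !p)=True F(p)=True p=False !p=True
s_1={p,q,r}: F((F(p) U !p))=True (F(p) U !p)=True F(p)=True p=True !p=False
s_2={p,s}: F((F(p) U !p))=True (F(p) U !p)=True F(p)=True p=True !p=False
s_3={q}: F((F(p) U !p))=True (F(p) U !p)=True F(p)=False p=False !p=True
s_4={s}: F((F(p) U !p))=True (F(p) U !p)=True F(p)=False p=False !p=True
s_5={r}: F((F(p) U !p))=True (F(p) U !p)=True F(p)=False p=False !p=True
s_6={s}: F((F(p) U !p))=True (F(p) U !p)=True F(p)=False p=False !p=True

Answer: true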